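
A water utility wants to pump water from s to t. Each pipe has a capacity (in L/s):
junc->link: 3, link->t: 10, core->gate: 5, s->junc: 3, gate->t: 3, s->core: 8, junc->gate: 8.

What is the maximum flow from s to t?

6

Augment s->core->gate->t: bottleneck 3. Total 3.
Augment s->junc->link->t: bottleneck 3. Total 6.
No augmenting path remains in the residual graph.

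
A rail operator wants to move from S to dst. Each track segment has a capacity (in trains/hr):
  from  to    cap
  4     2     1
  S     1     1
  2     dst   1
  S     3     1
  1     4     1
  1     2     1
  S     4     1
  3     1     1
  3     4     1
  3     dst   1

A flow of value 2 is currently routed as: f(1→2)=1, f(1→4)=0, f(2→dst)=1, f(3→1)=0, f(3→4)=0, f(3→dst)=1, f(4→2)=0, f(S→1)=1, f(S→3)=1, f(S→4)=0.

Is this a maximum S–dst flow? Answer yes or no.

Residual reachable from S: {1, 2, 4, S}; dst is not reachable.
Saturated cut: S→3, 2→dst with total capacity 2 = current flow value. Flow is maximum.

Yes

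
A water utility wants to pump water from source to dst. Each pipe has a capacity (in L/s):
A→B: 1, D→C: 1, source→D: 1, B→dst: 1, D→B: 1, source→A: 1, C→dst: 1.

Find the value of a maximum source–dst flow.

Augment source→A→B→dst: bottleneck 1. Total 1.
Augment source→D→C→dst: bottleneck 1. Total 2.
No augmenting path remains in the residual graph.

2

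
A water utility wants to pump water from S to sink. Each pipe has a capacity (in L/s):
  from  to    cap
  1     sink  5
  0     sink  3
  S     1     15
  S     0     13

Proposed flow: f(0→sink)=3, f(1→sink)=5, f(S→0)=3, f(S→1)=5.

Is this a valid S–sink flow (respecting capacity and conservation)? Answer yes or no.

Yes

Every edge has 0 ≤ f(e) ≤ cap(e).
At each intermediate node, inflow equals outflow.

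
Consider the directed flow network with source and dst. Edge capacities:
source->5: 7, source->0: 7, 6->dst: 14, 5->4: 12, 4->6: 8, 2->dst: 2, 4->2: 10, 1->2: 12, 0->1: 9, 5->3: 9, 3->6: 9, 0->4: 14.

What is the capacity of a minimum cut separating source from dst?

Max flow = 14 (via 4 augmenting paths).
In the residual at optimum, the set reachable from source is {source}.
Cut edges: source->0 (cap 7), source->5 (cap 7). Sum = 14.

14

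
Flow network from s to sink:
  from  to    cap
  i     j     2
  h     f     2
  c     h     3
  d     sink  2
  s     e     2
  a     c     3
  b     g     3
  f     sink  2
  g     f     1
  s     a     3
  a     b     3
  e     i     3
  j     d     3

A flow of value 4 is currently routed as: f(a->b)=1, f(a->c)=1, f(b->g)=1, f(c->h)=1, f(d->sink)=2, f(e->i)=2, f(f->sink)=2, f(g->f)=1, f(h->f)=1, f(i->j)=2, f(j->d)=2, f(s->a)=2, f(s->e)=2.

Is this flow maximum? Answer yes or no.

Yes

Residual reachable from s: {a, b, c, f, g, h, s}; sink is not reachable.
Saturated cut: s->e, f->sink with total capacity 4 = current flow value. Flow is maximum.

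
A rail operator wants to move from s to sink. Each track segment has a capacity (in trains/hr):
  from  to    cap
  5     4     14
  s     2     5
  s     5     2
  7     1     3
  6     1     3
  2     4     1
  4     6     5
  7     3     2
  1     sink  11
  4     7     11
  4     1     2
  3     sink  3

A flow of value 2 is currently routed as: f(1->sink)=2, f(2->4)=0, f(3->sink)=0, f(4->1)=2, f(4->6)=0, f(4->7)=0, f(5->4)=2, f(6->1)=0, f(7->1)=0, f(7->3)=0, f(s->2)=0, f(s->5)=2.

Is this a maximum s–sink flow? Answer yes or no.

No

Residual path s->2->4->7->3->sink has bottleneck 1 > 0.
Pushing 1 along it raises the flow to 3, so the given flow is not maximum.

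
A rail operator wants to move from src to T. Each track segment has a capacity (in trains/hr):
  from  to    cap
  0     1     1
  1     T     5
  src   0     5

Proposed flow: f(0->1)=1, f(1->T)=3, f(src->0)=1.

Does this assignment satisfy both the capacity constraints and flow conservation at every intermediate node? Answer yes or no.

No

Conservation fails at 1: inflow 1 ≠ outflow 3.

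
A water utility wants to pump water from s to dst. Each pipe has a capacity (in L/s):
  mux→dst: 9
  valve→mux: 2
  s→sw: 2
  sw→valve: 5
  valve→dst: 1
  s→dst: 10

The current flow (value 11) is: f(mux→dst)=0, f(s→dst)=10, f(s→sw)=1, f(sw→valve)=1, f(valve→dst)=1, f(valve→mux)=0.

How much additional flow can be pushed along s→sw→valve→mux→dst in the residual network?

1

Residual capacities along the path: s→sw: 1, sw→valve: 4, valve→mux: 2, mux→dst: 9.
Minimum is 1.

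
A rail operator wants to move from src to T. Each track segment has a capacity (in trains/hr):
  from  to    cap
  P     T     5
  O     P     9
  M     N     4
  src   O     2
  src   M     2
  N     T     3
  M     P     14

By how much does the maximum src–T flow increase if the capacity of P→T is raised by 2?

Original max flow = 4.
Edge P→T does not cross the min cut (source side {src}), so extra capacity there cannot help.
New max flow = 4. Increase = 0.

0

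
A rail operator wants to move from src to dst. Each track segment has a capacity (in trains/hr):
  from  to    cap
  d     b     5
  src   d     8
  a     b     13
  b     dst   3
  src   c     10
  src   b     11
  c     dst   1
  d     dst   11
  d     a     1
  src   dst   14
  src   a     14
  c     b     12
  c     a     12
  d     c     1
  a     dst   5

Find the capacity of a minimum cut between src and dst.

31

Max flow = 31 (via 5 augmenting paths).
In the residual at optimum, the set reachable from src is {a, b, c, src}.
Cut edges: src->d (cap 8), src->dst (cap 14), c->dst (cap 1), a->dst (cap 5), b->dst (cap 3). Sum = 31.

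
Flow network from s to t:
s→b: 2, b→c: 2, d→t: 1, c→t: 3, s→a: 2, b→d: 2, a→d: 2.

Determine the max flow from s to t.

3

Augment s→a→d→t: bottleneck 1. Total 1.
Augment s→b→c→t: bottleneck 2. Total 3.
No augmenting path remains in the residual graph.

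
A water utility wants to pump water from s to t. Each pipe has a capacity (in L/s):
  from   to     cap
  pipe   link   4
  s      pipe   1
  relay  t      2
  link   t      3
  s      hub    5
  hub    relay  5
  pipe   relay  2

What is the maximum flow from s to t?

3

Augment s->pipe->link->t: bottleneck 1. Total 1.
Augment s->hub->relay->t: bottleneck 2. Total 3.
No augmenting path remains in the residual graph.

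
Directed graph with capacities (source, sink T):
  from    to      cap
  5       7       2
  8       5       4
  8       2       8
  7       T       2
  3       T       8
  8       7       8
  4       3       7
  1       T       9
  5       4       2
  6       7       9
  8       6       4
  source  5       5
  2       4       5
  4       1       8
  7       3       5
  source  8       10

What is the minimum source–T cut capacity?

Max flow = 14 (via 5 augmenting paths).
In the residual at optimum, the set reachable from source is {5, source}.
Cut edges: source→8 (cap 10), 5→7 (cap 2), 5→4 (cap 2). Sum = 14.

14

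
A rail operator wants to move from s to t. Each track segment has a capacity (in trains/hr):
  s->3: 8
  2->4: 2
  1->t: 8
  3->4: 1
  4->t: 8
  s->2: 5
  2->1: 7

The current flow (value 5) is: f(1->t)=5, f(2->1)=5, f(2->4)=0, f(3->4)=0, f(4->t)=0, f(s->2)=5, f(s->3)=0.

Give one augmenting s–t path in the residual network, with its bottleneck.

s->3->4->t, bottleneck 1

Residual along s->3->4->t: s->3: 8, 3->4: 1, 4->t: 8.
Bottleneck = min = 1.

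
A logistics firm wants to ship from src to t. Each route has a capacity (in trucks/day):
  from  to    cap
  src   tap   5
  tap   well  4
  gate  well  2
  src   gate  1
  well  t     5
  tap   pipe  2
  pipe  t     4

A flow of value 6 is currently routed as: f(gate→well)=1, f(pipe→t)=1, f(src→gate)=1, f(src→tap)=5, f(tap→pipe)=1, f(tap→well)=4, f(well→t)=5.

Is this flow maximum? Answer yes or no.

Yes

Residual reachable from src: {src}; t is not reachable.
Saturated cut: src→gate, src→tap with total capacity 6 = current flow value. Flow is maximum.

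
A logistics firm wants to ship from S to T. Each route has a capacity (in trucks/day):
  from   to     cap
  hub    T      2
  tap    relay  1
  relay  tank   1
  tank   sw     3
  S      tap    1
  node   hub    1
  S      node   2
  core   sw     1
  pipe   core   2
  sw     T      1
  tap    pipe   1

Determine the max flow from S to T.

2

Augment S->node->hub->T: bottleneck 1. Total 1.
Augment S->tap->pipe->core->sw->T: bottleneck 1. Total 2.
No augmenting path remains in the residual graph.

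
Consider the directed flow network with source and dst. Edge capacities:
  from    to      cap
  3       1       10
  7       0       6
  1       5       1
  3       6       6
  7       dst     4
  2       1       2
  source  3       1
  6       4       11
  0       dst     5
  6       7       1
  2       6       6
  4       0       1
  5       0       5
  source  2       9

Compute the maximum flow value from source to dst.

3

Augment source→3→6→7→dst: bottleneck 1. Total 1.
Augment source→2→6→4→0→dst: bottleneck 1. Total 2.
Augment source→2→1→5→0→dst: bottleneck 1. Total 3.
No augmenting path remains in the residual graph.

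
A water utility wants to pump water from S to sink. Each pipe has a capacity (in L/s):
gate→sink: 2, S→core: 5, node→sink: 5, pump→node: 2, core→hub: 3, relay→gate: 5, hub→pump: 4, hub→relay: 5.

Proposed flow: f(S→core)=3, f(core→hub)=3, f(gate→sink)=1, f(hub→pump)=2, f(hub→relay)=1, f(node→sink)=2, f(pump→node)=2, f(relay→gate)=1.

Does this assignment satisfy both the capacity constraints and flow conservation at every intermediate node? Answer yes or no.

Yes

Every edge has 0 ≤ f(e) ≤ cap(e).
At each intermediate node, inflow equals outflow.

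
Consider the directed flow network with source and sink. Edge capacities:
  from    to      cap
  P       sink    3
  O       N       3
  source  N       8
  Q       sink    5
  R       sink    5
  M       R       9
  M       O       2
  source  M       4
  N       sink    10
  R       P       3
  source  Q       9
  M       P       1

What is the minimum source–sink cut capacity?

Max flow = 17 (via 3 augmenting paths).
In the residual at optimum, the set reachable from source is {Q, source}.
Cut edges: source->M (cap 4), source->N (cap 8), Q->sink (cap 5). Sum = 17.

17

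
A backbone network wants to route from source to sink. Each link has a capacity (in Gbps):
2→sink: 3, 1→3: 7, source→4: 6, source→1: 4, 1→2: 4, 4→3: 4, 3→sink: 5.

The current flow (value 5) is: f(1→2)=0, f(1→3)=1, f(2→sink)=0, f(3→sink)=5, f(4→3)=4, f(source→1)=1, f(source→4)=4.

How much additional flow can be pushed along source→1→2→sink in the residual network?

3

Residual capacities along the path: source→1: 3, 1→2: 4, 2→sink: 3.
Minimum is 3.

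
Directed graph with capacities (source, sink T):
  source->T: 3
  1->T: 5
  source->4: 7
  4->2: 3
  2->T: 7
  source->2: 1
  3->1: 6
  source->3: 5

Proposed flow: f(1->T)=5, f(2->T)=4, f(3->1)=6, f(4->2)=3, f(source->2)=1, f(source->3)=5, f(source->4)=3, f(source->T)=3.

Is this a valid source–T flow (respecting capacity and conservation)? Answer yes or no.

Conservation fails at 3: inflow 5 ≠ outflow 6.

No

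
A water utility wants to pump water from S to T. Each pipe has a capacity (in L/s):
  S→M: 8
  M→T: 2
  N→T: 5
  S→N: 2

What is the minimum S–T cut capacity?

Max flow = 4 (via 2 augmenting paths).
In the residual at optimum, the set reachable from S is {M, S}.
Cut edges: S→N (cap 2), M→T (cap 2). Sum = 4.

4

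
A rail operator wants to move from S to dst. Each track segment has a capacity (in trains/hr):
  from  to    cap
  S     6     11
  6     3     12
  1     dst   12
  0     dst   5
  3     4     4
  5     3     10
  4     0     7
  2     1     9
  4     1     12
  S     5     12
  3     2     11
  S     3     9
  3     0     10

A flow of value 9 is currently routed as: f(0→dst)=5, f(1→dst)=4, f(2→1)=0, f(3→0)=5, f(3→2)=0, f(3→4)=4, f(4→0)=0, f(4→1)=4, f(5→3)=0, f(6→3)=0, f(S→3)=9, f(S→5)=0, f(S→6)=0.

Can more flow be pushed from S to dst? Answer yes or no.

Yes

Residual path S→5→3→2→1→dst has bottleneck 8 > 0.
Pushing 8 along it raises the flow to 17, so the given flow is not maximum.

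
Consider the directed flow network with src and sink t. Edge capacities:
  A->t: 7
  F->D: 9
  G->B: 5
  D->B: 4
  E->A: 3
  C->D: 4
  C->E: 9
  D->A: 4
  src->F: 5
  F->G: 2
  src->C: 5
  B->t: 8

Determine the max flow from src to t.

10

Augment src->F->G->B->t: bottleneck 2. Total 2.
Augment src->F->D->B->t: bottleneck 3. Total 5.
Augment src->C->D->B->t: bottleneck 1. Total 6.
Augment src->C->D->A->t: bottleneck 3. Total 9.
Augment src->C->E->A->t: bottleneck 1. Total 10.
No augmenting path remains in the residual graph.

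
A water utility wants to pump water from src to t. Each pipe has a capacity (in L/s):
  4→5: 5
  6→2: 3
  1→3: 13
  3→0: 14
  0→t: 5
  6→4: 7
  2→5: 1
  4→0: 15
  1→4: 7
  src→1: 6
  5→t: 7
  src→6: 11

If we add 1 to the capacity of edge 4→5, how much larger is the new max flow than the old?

1

Original max flow = 11.
After raising cap(4→5), augmenting paths through that edge carry 1 more unit.
New max flow = 12. Increase = 1.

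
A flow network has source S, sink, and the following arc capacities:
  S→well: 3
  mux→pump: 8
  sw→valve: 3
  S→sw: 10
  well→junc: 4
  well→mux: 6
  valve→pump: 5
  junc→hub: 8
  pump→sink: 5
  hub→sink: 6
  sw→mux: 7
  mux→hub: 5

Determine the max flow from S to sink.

Augment S→well→junc→hub→sink: bottleneck 3. Total 3.
Augment S→sw→mux→hub→sink: bottleneck 3. Total 6.
Augment S→sw→mux→pump→sink: bottleneck 4. Total 10.
Augment S→sw→valve→pump→sink: bottleneck 1. Total 11.
No augmenting path remains in the residual graph.

11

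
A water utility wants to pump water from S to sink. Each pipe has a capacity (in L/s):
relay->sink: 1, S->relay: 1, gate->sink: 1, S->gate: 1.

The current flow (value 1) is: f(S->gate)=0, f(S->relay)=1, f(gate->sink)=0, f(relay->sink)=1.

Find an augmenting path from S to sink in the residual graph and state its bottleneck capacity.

Residual along S->gate->sink: S->gate: 1, gate->sink: 1.
Bottleneck = min = 1.

S->gate->sink, bottleneck 1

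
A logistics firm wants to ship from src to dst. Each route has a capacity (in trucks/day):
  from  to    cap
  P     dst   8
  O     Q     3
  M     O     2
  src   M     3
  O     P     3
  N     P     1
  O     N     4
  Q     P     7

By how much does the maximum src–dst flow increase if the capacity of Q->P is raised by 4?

0

Original max flow = 2.
Edge Q->P does not cross the min cut (source side {M, src}), so extra capacity there cannot help.
New max flow = 2. Increase = 0.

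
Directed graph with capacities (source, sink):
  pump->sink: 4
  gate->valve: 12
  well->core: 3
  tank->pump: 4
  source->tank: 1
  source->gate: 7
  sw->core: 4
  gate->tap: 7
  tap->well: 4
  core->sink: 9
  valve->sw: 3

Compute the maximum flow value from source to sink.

7

Augment source->tank->pump->sink: bottleneck 1. Total 1.
Augment source->gate->tap->well->core->sink: bottleneck 3. Total 4.
Augment source->gate->valve->sw->core->sink: bottleneck 3. Total 7.
No augmenting path remains in the residual graph.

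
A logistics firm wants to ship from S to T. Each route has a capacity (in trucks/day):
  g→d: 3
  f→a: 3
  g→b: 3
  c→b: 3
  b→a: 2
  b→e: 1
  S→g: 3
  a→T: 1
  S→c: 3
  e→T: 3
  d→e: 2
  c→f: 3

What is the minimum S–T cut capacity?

Max flow = 4 (via 3 augmenting paths).
In the residual at optimum, the set reachable from S is {S, a, b, c, d, f, g}.
Cut edges: d→e (cap 2), b→e (cap 1), a→T (cap 1). Sum = 4.

4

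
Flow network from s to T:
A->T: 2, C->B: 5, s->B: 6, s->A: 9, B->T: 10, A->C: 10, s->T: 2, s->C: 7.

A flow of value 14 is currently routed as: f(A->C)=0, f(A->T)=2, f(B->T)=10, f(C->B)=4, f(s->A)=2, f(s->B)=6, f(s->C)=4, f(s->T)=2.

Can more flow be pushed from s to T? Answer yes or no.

No

Residual reachable from s: {A, B, C, s}; T is not reachable.
Saturated cut: s->T, A->T, B->T with total capacity 14 = current flow value. Flow is maximum.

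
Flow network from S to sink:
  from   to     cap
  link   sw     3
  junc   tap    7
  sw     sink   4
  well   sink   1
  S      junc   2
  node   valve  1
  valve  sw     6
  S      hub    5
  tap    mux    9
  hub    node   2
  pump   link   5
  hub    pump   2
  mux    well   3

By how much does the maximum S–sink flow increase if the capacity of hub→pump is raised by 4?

1

Original max flow = 4.
After raising cap(hub→pump), augmenting paths through that edge carry 1 more unit.
New max flow = 5. Increase = 1.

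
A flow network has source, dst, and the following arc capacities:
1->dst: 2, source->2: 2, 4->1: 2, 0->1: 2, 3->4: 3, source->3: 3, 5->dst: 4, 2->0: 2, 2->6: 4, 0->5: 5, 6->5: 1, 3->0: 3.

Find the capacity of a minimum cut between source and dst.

Max flow = 5 (via 4 augmenting paths).
In the residual at optimum, the set reachable from source is {source}.
Cut edges: source->2 (cap 2), source->3 (cap 3). Sum = 5.

5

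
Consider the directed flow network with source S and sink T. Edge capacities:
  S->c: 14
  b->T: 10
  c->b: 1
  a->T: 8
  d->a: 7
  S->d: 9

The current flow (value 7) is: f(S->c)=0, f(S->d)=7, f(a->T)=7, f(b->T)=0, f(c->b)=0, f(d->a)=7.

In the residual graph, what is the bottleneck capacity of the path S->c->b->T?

Residual capacities along the path: S->c: 14, c->b: 1, b->T: 10.
Minimum is 1.

1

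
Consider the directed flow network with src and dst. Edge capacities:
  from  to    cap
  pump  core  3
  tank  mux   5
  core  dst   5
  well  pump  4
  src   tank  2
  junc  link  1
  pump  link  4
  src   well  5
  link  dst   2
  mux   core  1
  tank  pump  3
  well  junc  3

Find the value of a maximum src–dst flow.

6

Augment src→tank→mux→core→dst: bottleneck 1. Total 1.
Augment src→tank→pump→core→dst: bottleneck 1. Total 2.
Augment src→well→pump→core→dst: bottleneck 2. Total 4.
Augment src→well→pump→link→dst: bottleneck 2. Total 6.
No augmenting path remains in the residual graph.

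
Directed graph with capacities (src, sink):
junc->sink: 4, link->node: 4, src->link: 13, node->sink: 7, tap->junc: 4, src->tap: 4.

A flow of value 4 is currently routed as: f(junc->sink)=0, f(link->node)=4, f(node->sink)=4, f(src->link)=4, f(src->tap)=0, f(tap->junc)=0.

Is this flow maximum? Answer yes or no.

No

Residual path src->tap->junc->sink has bottleneck 4 > 0.
Pushing 4 along it raises the flow to 8, so the given flow is not maximum.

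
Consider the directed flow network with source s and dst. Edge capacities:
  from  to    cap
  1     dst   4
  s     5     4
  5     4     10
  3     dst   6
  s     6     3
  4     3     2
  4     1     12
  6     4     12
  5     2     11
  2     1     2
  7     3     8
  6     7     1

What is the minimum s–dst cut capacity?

Max flow = 7 (via 4 augmenting paths).
In the residual at optimum, the set reachable from s is {s}.
Cut edges: s→5 (cap 4), s→6 (cap 3). Sum = 7.

7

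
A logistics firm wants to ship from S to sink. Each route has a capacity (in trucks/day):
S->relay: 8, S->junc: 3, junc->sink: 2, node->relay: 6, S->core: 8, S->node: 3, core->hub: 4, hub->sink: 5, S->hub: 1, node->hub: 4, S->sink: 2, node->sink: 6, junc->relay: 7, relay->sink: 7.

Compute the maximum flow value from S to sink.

19

Augment S->sink: bottleneck 2. Total 2.
Augment S->node->sink: bottleneck 3. Total 5.
Augment S->junc->sink: bottleneck 2. Total 7.
Augment S->relay->sink: bottleneck 7. Total 14.
Augment S->hub->sink: bottleneck 1. Total 15.
Augment S->core->hub->sink: bottleneck 4. Total 19.
No augmenting path remains in the residual graph.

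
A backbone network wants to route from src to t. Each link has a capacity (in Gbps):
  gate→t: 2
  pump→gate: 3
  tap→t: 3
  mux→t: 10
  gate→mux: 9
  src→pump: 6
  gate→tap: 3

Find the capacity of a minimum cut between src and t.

3

Max flow = 3 (via 2 augmenting paths).
In the residual at optimum, the set reachable from src is {pump, src}.
Cut edges: pump→gate (cap 3). Sum = 3.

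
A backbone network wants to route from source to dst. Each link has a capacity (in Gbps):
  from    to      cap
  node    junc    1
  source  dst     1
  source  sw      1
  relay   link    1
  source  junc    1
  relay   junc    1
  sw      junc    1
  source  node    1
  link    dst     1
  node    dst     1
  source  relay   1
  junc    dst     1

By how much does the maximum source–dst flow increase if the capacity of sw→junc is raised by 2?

0

Original max flow = 4.
Edge sw→junc does not cross the min cut (source side {junc, source, sw}), so extra capacity there cannot help.
New max flow = 4. Increase = 0.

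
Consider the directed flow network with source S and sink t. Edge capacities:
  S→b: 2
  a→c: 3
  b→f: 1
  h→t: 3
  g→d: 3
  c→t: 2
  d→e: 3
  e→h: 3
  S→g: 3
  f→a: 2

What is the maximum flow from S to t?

4

Augment S→g→d→e→h→t: bottleneck 3. Total 3.
Augment S→b→f→a→c→t: bottleneck 1. Total 4.
No augmenting path remains in the residual graph.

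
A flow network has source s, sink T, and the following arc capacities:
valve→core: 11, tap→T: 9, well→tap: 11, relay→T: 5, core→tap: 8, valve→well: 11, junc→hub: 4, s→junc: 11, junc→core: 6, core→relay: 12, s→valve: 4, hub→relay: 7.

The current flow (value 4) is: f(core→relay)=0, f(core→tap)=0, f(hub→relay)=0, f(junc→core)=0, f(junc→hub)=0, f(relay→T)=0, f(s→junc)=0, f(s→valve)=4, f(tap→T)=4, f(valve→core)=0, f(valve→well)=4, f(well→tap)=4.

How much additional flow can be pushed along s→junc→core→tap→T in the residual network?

5

Residual capacities along the path: s→junc: 11, junc→core: 6, core→tap: 8, tap→T: 5.
Minimum is 5.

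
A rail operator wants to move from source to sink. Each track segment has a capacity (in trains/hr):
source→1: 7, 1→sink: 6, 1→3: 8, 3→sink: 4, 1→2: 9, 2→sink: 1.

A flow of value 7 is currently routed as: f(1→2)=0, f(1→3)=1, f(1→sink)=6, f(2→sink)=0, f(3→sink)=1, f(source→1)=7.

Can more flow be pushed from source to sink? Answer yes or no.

Residual reachable from source: {source}; sink is not reachable.
Saturated cut: source→1 with total capacity 7 = current flow value. Flow is maximum.

No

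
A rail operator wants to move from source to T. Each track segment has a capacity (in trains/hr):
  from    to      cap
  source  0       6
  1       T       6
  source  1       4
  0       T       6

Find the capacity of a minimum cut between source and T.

Max flow = 10 (via 2 augmenting paths).
In the residual at optimum, the set reachable from source is {source}.
Cut edges: source→0 (cap 6), source→1 (cap 4). Sum = 10.

10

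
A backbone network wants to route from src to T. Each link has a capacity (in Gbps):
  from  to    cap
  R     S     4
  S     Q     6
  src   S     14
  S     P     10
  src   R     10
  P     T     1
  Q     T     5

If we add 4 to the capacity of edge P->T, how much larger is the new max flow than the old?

Original max flow = 6.
After raising cap(P->T), augmenting paths through that edge carry 4 more units.
New max flow = 10. Increase = 4.

4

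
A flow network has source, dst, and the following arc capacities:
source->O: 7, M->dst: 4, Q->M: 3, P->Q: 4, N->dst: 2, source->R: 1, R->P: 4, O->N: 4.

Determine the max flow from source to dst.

Augment source->O->N->dst: bottleneck 2. Total 2.
Augment source->R->P->Q->M->dst: bottleneck 1. Total 3.
No augmenting path remains in the residual graph.

3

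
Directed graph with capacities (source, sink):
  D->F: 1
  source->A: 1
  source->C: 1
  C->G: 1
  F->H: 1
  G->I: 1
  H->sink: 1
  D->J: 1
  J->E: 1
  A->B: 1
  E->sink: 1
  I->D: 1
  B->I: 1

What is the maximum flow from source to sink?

1

Augment source->A->B->I->D->F->H->sink: bottleneck 1. Total 1.
No augmenting path remains in the residual graph.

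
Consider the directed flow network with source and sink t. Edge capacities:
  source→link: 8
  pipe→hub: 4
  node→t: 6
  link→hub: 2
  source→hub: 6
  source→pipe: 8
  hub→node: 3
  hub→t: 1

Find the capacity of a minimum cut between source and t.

4

Max flow = 4 (via 2 augmenting paths).
In the residual at optimum, the set reachable from source is {hub, link, pipe, source}.
Cut edges: hub→node (cap 3), hub→t (cap 1). Sum = 4.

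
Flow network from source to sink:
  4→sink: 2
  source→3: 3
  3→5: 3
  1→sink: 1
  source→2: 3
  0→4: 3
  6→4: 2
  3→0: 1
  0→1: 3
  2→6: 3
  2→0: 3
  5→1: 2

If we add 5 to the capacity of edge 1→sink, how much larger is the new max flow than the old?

Original max flow = 3.
After raising cap(1→sink), augmenting paths through that edge carry 3 more units.
New max flow = 6. Increase = 3.

3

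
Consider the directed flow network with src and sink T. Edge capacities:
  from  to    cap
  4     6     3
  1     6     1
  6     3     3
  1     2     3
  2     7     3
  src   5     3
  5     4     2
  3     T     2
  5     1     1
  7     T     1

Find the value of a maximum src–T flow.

Augment src→5→1→6→3→T: bottleneck 1. Total 1.
Augment src→5→4→6→3→T: bottleneck 1. Total 2.
Augment src→5→4→6→1→2→7→T: bottleneck 1. Total 3.
No augmenting path remains in the residual graph.

3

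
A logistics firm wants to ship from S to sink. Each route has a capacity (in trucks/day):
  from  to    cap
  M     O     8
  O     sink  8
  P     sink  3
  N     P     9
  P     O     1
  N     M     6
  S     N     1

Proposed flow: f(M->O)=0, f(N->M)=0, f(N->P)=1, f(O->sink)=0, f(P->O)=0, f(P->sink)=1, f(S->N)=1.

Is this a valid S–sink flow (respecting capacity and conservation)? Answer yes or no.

Every edge has 0 ≤ f(e) ≤ cap(e).
At each intermediate node, inflow equals outflow.

Yes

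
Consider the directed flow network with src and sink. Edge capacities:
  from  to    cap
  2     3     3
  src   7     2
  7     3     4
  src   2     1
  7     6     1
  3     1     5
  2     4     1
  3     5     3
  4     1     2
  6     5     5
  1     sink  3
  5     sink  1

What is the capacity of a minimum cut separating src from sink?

3

Max flow = 3 (via 2 augmenting paths).
In the residual at optimum, the set reachable from src is {src}.
Cut edges: src→2 (cap 1), src→7 (cap 2). Sum = 3.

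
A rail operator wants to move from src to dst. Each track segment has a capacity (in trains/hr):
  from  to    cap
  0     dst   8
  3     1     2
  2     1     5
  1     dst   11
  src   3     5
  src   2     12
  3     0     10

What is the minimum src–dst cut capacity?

10

Max flow = 10 (via 2 augmenting paths).
In the residual at optimum, the set reachable from src is {2, src}.
Cut edges: src->3 (cap 5), 2->1 (cap 5). Sum = 10.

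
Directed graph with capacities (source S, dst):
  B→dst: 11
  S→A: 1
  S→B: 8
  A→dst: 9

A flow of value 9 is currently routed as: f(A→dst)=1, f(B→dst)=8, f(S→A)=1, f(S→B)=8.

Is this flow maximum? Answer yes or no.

Yes

Residual reachable from S: {S}; dst is not reachable.
Saturated cut: S→B, S→A with total capacity 9 = current flow value. Flow is maximum.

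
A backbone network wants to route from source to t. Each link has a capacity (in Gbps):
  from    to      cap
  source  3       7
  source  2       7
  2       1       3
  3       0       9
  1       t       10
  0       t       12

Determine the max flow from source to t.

Augment source→2→1→t: bottleneck 3. Total 3.
Augment source→3→0→t: bottleneck 7. Total 10.
No augmenting path remains in the residual graph.

10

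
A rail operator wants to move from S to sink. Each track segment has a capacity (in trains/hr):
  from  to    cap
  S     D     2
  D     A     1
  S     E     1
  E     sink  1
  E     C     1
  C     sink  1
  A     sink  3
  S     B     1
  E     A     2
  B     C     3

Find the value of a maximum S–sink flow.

3

Augment S->E->sink: bottleneck 1. Total 1.
Augment S->B->C->sink: bottleneck 1. Total 2.
Augment S->D->A->sink: bottleneck 1. Total 3.
No augmenting path remains in the residual graph.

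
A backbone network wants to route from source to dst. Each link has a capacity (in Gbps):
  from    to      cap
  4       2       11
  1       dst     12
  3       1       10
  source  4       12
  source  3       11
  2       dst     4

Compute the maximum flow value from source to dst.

14

Augment source->4->2->dst: bottleneck 4. Total 4.
Augment source->3->1->dst: bottleneck 10. Total 14.
No augmenting path remains in the residual graph.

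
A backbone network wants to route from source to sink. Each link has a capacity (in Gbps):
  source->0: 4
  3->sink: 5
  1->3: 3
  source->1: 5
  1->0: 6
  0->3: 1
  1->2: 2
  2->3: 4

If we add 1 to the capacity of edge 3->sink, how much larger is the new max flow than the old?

Original max flow = 5.
After raising cap(3->sink), augmenting paths through that edge carry 1 more unit.
New max flow = 6. Increase = 1.

1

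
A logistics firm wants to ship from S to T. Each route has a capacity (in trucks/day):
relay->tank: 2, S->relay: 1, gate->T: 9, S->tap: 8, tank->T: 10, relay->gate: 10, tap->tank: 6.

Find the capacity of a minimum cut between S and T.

7

Max flow = 7 (via 2 augmenting paths).
In the residual at optimum, the set reachable from S is {S, tap}.
Cut edges: S->relay (cap 1), tap->tank (cap 6). Sum = 7.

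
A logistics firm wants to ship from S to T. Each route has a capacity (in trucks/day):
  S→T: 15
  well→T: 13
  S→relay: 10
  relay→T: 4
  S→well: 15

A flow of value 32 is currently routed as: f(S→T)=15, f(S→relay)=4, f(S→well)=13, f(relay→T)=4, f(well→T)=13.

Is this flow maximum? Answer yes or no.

Yes

Residual reachable from S: {S, relay, well}; T is not reachable.
Saturated cut: S→T, well→T, relay→T with total capacity 32 = current flow value. Flow is maximum.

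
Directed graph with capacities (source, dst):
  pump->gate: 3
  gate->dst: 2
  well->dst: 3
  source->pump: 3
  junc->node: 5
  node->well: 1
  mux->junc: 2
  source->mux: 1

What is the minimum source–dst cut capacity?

3

Max flow = 3 (via 2 augmenting paths).
In the residual at optimum, the set reachable from source is {gate, pump, source}.
Cut edges: source->mux (cap 1), gate->dst (cap 2). Sum = 3.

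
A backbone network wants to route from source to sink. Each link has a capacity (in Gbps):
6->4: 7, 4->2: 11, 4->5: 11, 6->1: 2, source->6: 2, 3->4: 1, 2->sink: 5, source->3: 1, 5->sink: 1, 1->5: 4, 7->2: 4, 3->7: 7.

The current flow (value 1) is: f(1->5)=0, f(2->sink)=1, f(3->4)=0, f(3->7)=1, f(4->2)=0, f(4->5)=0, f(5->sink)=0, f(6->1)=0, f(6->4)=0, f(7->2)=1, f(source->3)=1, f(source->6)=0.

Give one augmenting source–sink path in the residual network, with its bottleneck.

Residual along source->6->4->2->sink: source->6: 2, 6->4: 7, 4->2: 11, 2->sink: 4.
Bottleneck = min = 2.

source->6->4->2->sink, bottleneck 2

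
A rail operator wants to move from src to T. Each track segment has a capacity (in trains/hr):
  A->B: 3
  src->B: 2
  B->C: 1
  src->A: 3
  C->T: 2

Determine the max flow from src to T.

Augment src->B->C->T: bottleneck 1. Total 1.
No augmenting path remains in the residual graph.

1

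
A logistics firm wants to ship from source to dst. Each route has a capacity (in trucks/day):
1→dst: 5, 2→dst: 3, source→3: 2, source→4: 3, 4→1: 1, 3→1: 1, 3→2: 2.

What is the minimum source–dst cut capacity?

3

Max flow = 3 (via 3 augmenting paths).
In the residual at optimum, the set reachable from source is {4, source}.
Cut edges: source→3 (cap 2), 4→1 (cap 1). Sum = 3.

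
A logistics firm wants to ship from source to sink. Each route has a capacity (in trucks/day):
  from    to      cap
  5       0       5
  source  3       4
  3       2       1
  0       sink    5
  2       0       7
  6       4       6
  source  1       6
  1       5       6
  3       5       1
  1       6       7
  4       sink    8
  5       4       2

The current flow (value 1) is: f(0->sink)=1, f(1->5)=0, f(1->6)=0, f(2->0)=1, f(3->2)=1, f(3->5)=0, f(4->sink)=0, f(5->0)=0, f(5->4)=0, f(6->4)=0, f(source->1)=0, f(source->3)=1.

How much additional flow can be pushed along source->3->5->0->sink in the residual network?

1

Residual capacities along the path: source->3: 3, 3->5: 1, 5->0: 5, 0->sink: 4.
Minimum is 1.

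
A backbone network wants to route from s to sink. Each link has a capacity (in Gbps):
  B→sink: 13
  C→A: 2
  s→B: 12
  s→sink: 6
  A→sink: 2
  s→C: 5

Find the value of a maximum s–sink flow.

20

Augment s→sink: bottleneck 6. Total 6.
Augment s→B→sink: bottleneck 12. Total 18.
Augment s→C→A→sink: bottleneck 2. Total 20.
No augmenting path remains in the residual graph.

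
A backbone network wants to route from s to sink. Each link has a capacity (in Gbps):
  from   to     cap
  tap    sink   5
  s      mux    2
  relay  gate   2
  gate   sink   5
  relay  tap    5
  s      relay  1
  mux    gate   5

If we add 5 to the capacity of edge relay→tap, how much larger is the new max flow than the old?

Original max flow = 3.
Edge relay→tap does not cross the min cut (source side {s}), so extra capacity there cannot help.
New max flow = 3. Increase = 0.

0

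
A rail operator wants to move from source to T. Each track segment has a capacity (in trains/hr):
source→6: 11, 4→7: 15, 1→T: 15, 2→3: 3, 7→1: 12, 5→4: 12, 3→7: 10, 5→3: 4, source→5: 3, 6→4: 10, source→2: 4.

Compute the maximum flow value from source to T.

Augment source→2→3→7→1→T: bottleneck 3. Total 3.
Augment source→6→4→7→1→T: bottleneck 9. Total 12.
No augmenting path remains in the residual graph.

12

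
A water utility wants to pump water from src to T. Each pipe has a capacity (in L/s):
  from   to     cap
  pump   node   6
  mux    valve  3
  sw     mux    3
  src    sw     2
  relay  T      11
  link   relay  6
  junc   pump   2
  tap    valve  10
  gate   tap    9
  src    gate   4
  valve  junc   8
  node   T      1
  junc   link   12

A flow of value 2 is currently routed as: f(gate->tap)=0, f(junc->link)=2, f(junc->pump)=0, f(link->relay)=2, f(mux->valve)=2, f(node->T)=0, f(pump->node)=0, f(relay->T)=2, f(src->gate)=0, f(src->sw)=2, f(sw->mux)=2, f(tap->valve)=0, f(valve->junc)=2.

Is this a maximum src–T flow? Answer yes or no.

Residual path src->gate->tap->valve->junc->link->relay->T has bottleneck 4 > 0.
Pushing 4 along it raises the flow to 6, so the given flow is not maximum.

No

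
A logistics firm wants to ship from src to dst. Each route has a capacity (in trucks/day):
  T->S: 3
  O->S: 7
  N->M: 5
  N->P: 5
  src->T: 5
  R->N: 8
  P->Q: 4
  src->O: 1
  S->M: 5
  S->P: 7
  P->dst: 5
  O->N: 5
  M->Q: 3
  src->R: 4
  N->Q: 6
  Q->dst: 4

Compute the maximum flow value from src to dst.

8

Augment src->O->S->P->dst: bottleneck 1. Total 1.
Augment src->T->S->P->dst: bottleneck 3. Total 4.
Augment src->R->N->P->dst: bottleneck 1. Total 5.
Augment src->R->N->Q->dst: bottleneck 3. Total 8.
No augmenting path remains in the residual graph.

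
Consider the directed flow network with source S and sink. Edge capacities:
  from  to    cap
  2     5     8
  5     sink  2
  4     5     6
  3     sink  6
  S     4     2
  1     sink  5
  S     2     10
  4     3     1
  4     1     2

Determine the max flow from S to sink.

Augment S->2->5->sink: bottleneck 2. Total 2.
Augment S->4->1->sink: bottleneck 2. Total 4.
No augmenting path remains in the residual graph.

4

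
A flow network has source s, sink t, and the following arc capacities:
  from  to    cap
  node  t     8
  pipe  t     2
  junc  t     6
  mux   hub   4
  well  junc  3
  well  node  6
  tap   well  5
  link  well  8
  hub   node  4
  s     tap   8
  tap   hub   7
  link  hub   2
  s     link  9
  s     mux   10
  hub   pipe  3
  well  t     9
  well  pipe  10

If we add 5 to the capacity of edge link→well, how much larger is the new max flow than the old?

Original max flow = 19.
After raising cap(link→well), augmenting paths through that edge carry 1 more unit.
New max flow = 20. Increase = 1.

1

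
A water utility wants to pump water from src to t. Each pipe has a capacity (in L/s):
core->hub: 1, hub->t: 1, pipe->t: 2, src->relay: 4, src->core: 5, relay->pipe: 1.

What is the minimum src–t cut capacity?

Max flow = 2 (via 2 augmenting paths).
In the residual at optimum, the set reachable from src is {core, relay, src}.
Cut edges: relay->pipe (cap 1), core->hub (cap 1). Sum = 2.

2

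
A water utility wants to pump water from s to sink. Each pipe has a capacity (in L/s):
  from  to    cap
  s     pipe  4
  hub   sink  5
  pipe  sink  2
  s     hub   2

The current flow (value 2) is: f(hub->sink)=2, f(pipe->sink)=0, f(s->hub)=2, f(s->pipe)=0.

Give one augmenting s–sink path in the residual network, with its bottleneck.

s->pipe->sink, bottleneck 2

Residual along s->pipe->sink: s->pipe: 4, pipe->sink: 2.
Bottleneck = min = 2.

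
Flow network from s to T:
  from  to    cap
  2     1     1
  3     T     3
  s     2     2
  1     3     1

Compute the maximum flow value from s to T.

Augment s→2→1→3→T: bottleneck 1. Total 1.
No augmenting path remains in the residual graph.

1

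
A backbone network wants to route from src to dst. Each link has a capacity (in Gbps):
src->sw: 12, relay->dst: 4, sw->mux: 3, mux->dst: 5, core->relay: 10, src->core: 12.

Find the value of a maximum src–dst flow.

7

Augment src->sw->mux->dst: bottleneck 3. Total 3.
Augment src->core->relay->dst: bottleneck 4. Total 7.
No augmenting path remains in the residual graph.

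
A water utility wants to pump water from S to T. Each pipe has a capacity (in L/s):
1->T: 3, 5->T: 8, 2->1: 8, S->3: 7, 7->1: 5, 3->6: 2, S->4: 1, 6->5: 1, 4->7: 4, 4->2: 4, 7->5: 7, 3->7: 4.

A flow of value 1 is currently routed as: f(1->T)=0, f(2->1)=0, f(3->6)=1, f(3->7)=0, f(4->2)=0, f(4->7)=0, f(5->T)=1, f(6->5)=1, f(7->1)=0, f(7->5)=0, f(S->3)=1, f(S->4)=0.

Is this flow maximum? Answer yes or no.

No

Residual path S->3->7->5->T has bottleneck 4 > 0.
Pushing 4 along it raises the flow to 5, so the given flow is not maximum.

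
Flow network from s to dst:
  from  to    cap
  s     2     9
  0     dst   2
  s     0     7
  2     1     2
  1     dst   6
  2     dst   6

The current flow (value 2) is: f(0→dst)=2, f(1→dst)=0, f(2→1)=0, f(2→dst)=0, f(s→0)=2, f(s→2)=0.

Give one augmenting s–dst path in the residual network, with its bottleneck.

Residual along s→2→dst: s→2: 9, 2→dst: 6.
Bottleneck = min = 6.

s→2→dst, bottleneck 6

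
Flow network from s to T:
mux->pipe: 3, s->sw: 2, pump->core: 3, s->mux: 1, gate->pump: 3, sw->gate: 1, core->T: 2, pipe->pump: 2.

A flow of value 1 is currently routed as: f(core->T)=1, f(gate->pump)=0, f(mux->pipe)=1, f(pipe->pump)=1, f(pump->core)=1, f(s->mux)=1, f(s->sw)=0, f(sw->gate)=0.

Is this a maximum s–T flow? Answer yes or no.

No

Residual path s->sw->gate->pump->core->T has bottleneck 1 > 0.
Pushing 1 along it raises the flow to 2, so the given flow is not maximum.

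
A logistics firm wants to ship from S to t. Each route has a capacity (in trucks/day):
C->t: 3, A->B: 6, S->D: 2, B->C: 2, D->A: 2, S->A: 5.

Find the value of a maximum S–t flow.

2

Augment S->A->B->C->t: bottleneck 2. Total 2.
No augmenting path remains in the residual graph.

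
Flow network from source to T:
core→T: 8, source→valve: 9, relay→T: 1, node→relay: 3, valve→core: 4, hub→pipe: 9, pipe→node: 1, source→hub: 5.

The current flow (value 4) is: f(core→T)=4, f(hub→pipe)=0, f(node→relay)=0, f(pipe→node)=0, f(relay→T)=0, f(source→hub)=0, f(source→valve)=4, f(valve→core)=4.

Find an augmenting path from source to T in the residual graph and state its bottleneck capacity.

source→hub→pipe→node→relay→T, bottleneck 1

Residual along source→hub→pipe→node→relay→T: source→hub: 5, hub→pipe: 9, pipe→node: 1, node→relay: 3, relay→T: 1.
Bottleneck = min = 1.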